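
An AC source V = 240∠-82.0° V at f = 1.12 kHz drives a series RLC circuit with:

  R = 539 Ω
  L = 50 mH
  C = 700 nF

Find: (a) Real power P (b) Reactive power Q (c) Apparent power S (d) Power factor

Step 1 — Angular frequency: ω = 2π·f = 2π·1120 = 7037 rad/s.
Step 2 — Component impedances:
  R: Z = R = 539 Ω
  L: Z = jωL = j·7037·0.05 = 0 + j351.9 Ω
  C: Z = 1/(jωC) = -j/(ω·C) = 0 - j203 Ω
Step 3 — Series combination: Z_total = R + L + C = 539 + j148.9 Ω = 559.2∠15.4° Ω.
Step 4 — Source phasor: V = 240∠-82.0° V = 33.4 - j237.7 V.
Step 5 — Current: I = V / Z = -0.05557 - j0.4256 A = 0.4292∠-97.4° A.
Step 6 — Complex power: S = V·I* = 99.29 + j27.42 VA.
Step 7 — Real power: P = Re(S) = 99.29 W.
Step 8 — Reactive power: Q = Im(S) = 27.42 VAR.
Step 9 — Apparent power: |S| = 103 VA.
Step 10 — Power factor: PF = P/|S| = 0.9639 (lagging).

(a) P = 99.29 W  (b) Q = 27.42 VAR  (c) S = 103 VA  (d) PF = 0.9639 (lagging)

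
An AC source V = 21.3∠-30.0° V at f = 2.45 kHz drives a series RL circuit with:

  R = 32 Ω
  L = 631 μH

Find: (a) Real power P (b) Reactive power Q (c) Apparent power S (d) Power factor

Step 1 — Angular frequency: ω = 2π·f = 2π·2450 = 1.539e+04 rad/s.
Step 2 — Component impedances:
  R: Z = R = 32 Ω
  L: Z = jωL = j·1.539e+04·0.000631 = 0 + j9.713 Ω
Step 3 — Series combination: Z_total = R + L = 32 + j9.713 Ω = 33.44∠16.9° Ω.
Step 4 — Source phasor: V = 21.3∠-30.0° V = 18.45 - j10.65 V.
Step 5 — Current: I = V / Z = 0.4353 - j0.465 A = 0.6369∠-46.9° A.
Step 6 — Complex power: S = V·I* = 12.98 + j3.941 VA.
Step 7 — Real power: P = Re(S) = 12.98 W.
Step 8 — Reactive power: Q = Im(S) = 3.941 VAR.
Step 9 — Apparent power: |S| = 13.57 VA.
Step 10 — Power factor: PF = P/|S| = 0.9569 (lagging).

(a) P = 12.98 W  (b) Q = 3.941 VAR  (c) S = 13.57 VA  (d) PF = 0.9569 (lagging)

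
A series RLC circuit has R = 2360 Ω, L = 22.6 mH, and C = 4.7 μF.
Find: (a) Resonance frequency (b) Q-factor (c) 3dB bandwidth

Step 1 — Resonance: ω₀ = 1/√(LC) = 1/√(0.0226·4.7e-06) = 3068 rad/s.
Step 2 — f₀ = ω₀/(2π) = 488.3 Hz.
Step 3 — Series Q: Q = ω₀L/R = 3068·0.0226/2360 = 0.02938.
Step 4 — Bandwidth: Δω = ω₀/Q = 1.044e+05 rad/s; BW = Δω/(2π) = 1.662e+04 Hz.

(a) f₀ = 488.3 Hz  (b) Q = 0.02938  (c) BW = 1.662e+04 Hz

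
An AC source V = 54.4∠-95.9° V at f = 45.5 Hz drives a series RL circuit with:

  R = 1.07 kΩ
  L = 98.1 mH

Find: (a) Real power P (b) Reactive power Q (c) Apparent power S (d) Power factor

Step 1 — Angular frequency: ω = 2π·f = 2π·45.5 = 285.9 rad/s.
Step 2 — Component impedances:
  R: Z = R = 1070 Ω
  L: Z = jωL = j·285.9·0.0981 = 0 + j28.05 Ω
Step 3 — Series combination: Z_total = R + L = 1070 + j28.05 Ω = 1070∠1.5° Ω.
Step 4 — Source phasor: V = 54.4∠-95.9° V = -5.592 - j54.11 V.
Step 5 — Current: I = V / Z = -0.006547 - j0.0504 A = 0.05082∠-97.4° A.
Step 6 — Complex power: S = V·I* = 2.764 + j0.07244 VA.
Step 7 — Real power: P = Re(S) = 2.764 W.
Step 8 — Reactive power: Q = Im(S) = 0.07244 VAR.
Step 9 — Apparent power: |S| = 2.765 VA.
Step 10 — Power factor: PF = P/|S| = 0.9997 (lagging).

(a) P = 2.764 W  (b) Q = 0.07244 VAR  (c) S = 2.765 VA  (d) PF = 0.9997 (lagging)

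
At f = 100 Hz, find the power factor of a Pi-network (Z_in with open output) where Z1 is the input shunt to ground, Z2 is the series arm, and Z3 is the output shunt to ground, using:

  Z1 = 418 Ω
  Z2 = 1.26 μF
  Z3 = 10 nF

Step 1 — Angular frequency: ω = 2π·f = 2π·100 = 628.3 rad/s.
Step 2 — Component impedances:
  Z1: Z = R = 418 Ω
  Z2: Z = 1/(jωC) = -j/(ω·C) = 0 - j1263 Ω
  Z3: Z = 1/(jωC) = -j/(ω·C) = 0 - j1.592e+05 Ω
Step 3 — With open output, the series arm Z2 and the output shunt Z3 appear in series to ground: Z2 + Z3 = 0 - j1.604e+05 Ω.
Step 4 — Parallel with input shunt Z1: Z_in = Z1 || (Z2 + Z3) = 418 - j1.089 Ω = 418∠-0.1° Ω.
Step 5 — Power factor: PF = cos(φ) = Re(Z)/|Z| = 418/418 = 1.
Step 6 — Type: Im(Z) = -1.089 ⇒ leading (phase φ = -0.1°).

PF = 1 (leading, φ = -0.1°)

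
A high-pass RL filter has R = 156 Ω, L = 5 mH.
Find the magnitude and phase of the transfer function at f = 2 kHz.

Step 1 — Angular frequency: ω = 2π·2000 = 1.257e+04 rad/s.
Step 2 — Transfer function: H(jω) = jωL/(R + jωL).
Step 3 — Numerator jωL = j·62.83; denominator R + jωL = 156 + j62.83.
Step 4 — H = 0.1396 + j0.3466.
Step 5 — Magnitude: |H| = 0.3736 (-8.6 dB); phase: φ = 68.1°.

|H| = 0.3736 (-8.6 dB), φ = 68.1°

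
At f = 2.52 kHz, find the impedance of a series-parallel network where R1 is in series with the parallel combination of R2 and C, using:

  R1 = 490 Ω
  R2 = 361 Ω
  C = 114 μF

Step 1 — Angular frequency: ω = 2π·f = 2π·2520 = 1.583e+04 rad/s.
Step 2 — Component impedances:
  R1: Z = R = 490 Ω
  R2: Z = R = 361 Ω
  C: Z = 1/(jωC) = -j/(ω·C) = 0 - j0.554 Ω
Step 3 — Parallel branch: R2 || C = 1/(1/R2 + 1/C) = 0.0008502 - j0.554 Ω.
Step 4 — Series with R1: Z_total = R1 + (R2 || C) = 490 - j0.554 Ω = 490∠-0.1° Ω.

Z = 490 - j0.554 Ω = 490∠-0.1° Ω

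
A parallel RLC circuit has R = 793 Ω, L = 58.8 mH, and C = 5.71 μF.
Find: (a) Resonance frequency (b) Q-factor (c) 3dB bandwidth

Step 1 — Resonance: ω₀ = 1/√(LC) = 1/√(0.0588·5.71e-06) = 1726 rad/s.
Step 2 — f₀ = ω₀/(2π) = 274.7 Hz.
Step 3 — Parallel Q: Q = R/(ω₀L) = 793/(1726·0.0588) = 7.815.
Step 4 — Bandwidth: Δω = ω₀/Q = 220.8 rad/s; BW = Δω/(2π) = 35.15 Hz.

(a) f₀ = 274.7 Hz  (b) Q = 7.815  (c) BW = 35.15 Hz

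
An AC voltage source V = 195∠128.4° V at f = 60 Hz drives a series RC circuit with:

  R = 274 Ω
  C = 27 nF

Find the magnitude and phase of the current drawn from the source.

Step 1 — Angular frequency: ω = 2π·f = 2π·60 = 377 rad/s.
Step 2 — Component impedances:
  R: Z = R = 274 Ω
  C: Z = 1/(jωC) = -j/(ω·C) = 0 - j9.824e+04 Ω
Step 3 — Series combination: Z_total = R + C = 274 - j9.824e+04 Ω = 9.824e+04∠-89.8° Ω.
Step 4 — Source phasor: V = 195∠128.4° V = -121.1 + j152.8 V.
Step 5 — Ohm's law: I = V / Z_total = (-121.1 + j152.8) / (274 - j9.824e+04) = -0.001559 - j0.001229 A.
Step 6 — Convert to polar: |I| = 0.001985 A, ∠I = -141.8°.

I = 0.001985∠-141.8° A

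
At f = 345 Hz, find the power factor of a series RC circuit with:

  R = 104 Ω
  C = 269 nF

Step 1 — Angular frequency: ω = 2π·f = 2π·345 = 2168 rad/s.
Step 2 — Component impedances:
  R: Z = R = 104 Ω
  C: Z = 1/(jωC) = -j/(ω·C) = 0 - j1715 Ω
Step 3 — Series combination: Z_total = R + C = 104 - j1715 Ω = 1718∠-86.5° Ω.
Step 4 — Power factor: PF = cos(φ) = Re(Z)/|Z| = 104/1718.1 = 0.06053.
Step 5 — Type: Im(Z) = -1715 ⇒ leading (phase φ = -86.5°).

PF = 0.06053 (leading, φ = -86.5°)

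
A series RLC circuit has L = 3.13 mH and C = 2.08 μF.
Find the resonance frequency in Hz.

Step 1 — Resonance condition Im(Z)=0 gives ω₀ = 1/√(LC).
Step 2 — ω₀ = 1/√(0.00313·2.08e-06) = 1.239e+04 rad/s.
Step 3 — f₀ = ω₀/(2π) = 1972 Hz.

f₀ = 1972 Hz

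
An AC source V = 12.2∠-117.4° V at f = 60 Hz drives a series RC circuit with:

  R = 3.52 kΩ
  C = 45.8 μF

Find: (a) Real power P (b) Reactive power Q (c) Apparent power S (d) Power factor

Step 1 — Angular frequency: ω = 2π·f = 2π·60 = 377 rad/s.
Step 2 — Component impedances:
  R: Z = R = 3520 Ω
  C: Z = 1/(jωC) = -j/(ω·C) = 0 - j57.92 Ω
Step 3 — Series combination: Z_total = R + C = 3520 - j57.92 Ω = 3520∠-0.9° Ω.
Step 4 — Source phasor: V = 12.2∠-117.4° V = -5.614 - j10.83 V.
Step 5 — Current: I = V / Z = -0.001544 - j0.003102 A = 0.003465∠-116.5° A.
Step 6 — Complex power: S = V·I* = 0.04227 - j0.0006955 VA.
Step 7 — Real power: P = Re(S) = 0.04227 W.
Step 8 — Reactive power: Q = Im(S) = -0.0006955 VAR.
Step 9 — Apparent power: |S| = 0.04228 VA.
Step 10 — Power factor: PF = P/|S| = 0.9999 (leading).

(a) P = 0.04227 W  (b) Q = -0.0006955 VAR  (c) S = 0.04228 VA  (d) PF = 0.9999 (leading)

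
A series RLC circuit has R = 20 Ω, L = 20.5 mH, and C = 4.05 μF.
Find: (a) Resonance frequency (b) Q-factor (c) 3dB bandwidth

Step 1 — Resonance: ω₀ = 1/√(LC) = 1/√(0.0205·4.05e-06) = 3471 rad/s.
Step 2 — f₀ = ω₀/(2π) = 552.4 Hz.
Step 3 — Series Q: Q = ω₀L/R = 3471·0.0205/20 = 3.557.
Step 4 — Bandwidth: Δω = ω₀/Q = 975.6 rad/s; BW = Δω/(2π) = 155.3 Hz.

(a) f₀ = 552.4 Hz  (b) Q = 3.557  (c) BW = 155.3 Hz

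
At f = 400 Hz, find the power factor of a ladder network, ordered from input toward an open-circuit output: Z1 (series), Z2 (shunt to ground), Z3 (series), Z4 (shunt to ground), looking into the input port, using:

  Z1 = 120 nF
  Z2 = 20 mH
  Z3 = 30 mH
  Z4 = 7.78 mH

Step 1 — Angular frequency: ω = 2π·f = 2π·400 = 2513 rad/s.
Step 2 — Component impedances:
  Z1: Z = 1/(jωC) = -j/(ω·C) = 0 - j3316 Ω
  Z2: Z = jωL = j·2513·0.02 = 0 + j50.27 Ω
  Z3: Z = jωL = j·2513·0.03 = 0 + j75.4 Ω
  Z4: Z = jωL = j·2513·0.00778 = 0 + j19.55 Ω
Step 3 — Ladder network (open output): work backward from the far end, alternating series and parallel combinations. Z_in = 0 - j3283 Ω = 3283∠-90.0° Ω.
Step 4 — Power factor: PF = cos(φ) = Re(Z)/|Z| = 0/3283 = 0.
Step 5 — Type: Im(Z) = -3283 ⇒ leading (phase φ = -90.0°).

PF = 0 (leading, φ = -90.0°)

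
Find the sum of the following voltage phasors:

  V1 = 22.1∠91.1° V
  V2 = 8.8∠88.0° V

Step 1 — Convert each phasor to rectangular form:
  V1 = 22.1·(cos(91.1°) + j·sin(91.1°)) = -0.4243 + j22.1 V
  V2 = 8.8·(cos(88.0°) + j·sin(88.0°)) = 0.3071 + j8.795 V
Step 2 — Sum components: V_total = -0.1171 + j30.89 V.
Step 3 — Convert to polar: |V_total| = 30.89 V, ∠V_total = 90.2°.

V_total = 30.89∠90.2° V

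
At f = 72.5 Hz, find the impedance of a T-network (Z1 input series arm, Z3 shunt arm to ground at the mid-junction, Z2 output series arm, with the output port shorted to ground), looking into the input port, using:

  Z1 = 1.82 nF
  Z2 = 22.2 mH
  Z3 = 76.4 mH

Step 1 — Angular frequency: ω = 2π·f = 2π·72.5 = 455.5 rad/s.
Step 2 — Component impedances:
  Z1: Z = 1/(jωC) = -j/(ω·C) = 0 - j1.206e+06 Ω
  Z2: Z = jωL = j·455.5·0.0222 = 0 + j10.11 Ω
  Z3: Z = jωL = j·455.5·0.0764 = 0 + j34.8 Ω
Step 3 — With the output port shorted to ground, the output series arm Z2 runs from the junction to ground; the shunt arm Z3 also runs from the junction to ground. They appear in parallel: Z3 || Z2 = 0 + j7.836 Ω.
Step 4 — Series with input arm Z1: Z_in = Z1 + (Z3 || Z2) = 0 - j1.206e+06 Ω = 1.206e+06∠-90.0° Ω.

Z = 0 - j1.206e+06 Ω = 1.206e+06∠-90.0° Ω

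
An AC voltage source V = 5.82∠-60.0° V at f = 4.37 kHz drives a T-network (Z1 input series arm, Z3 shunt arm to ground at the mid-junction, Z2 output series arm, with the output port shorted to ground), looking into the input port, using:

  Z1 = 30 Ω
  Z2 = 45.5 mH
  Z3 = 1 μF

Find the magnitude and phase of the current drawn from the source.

Step 1 — Angular frequency: ω = 2π·f = 2π·4370 = 2.746e+04 rad/s.
Step 2 — Component impedances:
  Z1: Z = R = 30 Ω
  Z2: Z = jωL = j·2.746e+04·0.0455 = 0 + j1249 Ω
  Z3: Z = 1/(jωC) = -j/(ω·C) = 0 - j36.42 Ω
Step 3 — With the output port shorted to ground, the output series arm Z2 runs from the junction to ground; the shunt arm Z3 also runs from the junction to ground. They appear in parallel: Z3 || Z2 = 0 - j37.51 Ω.
Step 4 — Series with input arm Z1: Z_in = Z1 + (Z3 || Z2) = 30 - j37.51 Ω = 48.03∠-51.4° Ω.
Step 5 — Source phasor: V = 5.82∠-60.0° V = 2.91 - j5.04 V.
Step 6 — Ohm's law: I = V / Z_total = (2.91 - j5.04) / (30 - j37.51) = 0.1198 - j0.01822 A.
Step 7 — Convert to polar: |I| = 0.1212 A, ∠I = -8.6°.

I = 0.1212∠-8.6° A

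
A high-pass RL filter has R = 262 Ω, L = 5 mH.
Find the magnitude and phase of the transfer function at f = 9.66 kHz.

Step 1 — Angular frequency: ω = 2π·9660 = 6.07e+04 rad/s.
Step 2 — Transfer function: H(jω) = jωL/(R + jωL).
Step 3 — Numerator jωL = j·303.5; denominator R + jωL = 262 + j303.5.
Step 4 — H = 0.573 + j0.4946.
Step 5 — Magnitude: |H| = 0.7569 (-2.4 dB); phase: φ = 40.8°.

|H| = 0.7569 (-2.4 dB), φ = 40.8°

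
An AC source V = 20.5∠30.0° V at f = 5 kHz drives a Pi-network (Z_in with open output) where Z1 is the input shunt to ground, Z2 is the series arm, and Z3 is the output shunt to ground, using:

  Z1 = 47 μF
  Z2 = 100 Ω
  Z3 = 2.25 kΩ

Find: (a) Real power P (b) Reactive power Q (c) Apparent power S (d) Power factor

Step 1 — Angular frequency: ω = 2π·f = 2π·5000 = 3.142e+04 rad/s.
Step 2 — Component impedances:
  Z1: Z = 1/(jωC) = -j/(ω·C) = 0 - j0.6773 Ω
  Z2: Z = R = 100 Ω
  Z3: Z = R = 2250 Ω
Step 3 — With open output, the series arm Z2 and the output shunt Z3 appear in series to ground: Z2 + Z3 = 2350 Ω.
Step 4 — Parallel with input shunt Z1: Z_in = Z1 || (Z2 + Z3) = 0.0001952 - j0.6773 Ω = 0.6773∠-90.0° Ω.
Step 5 — Source phasor: V = 20.5∠30.0° V = 17.75 + j10.25 V.
Step 6 — Current: I = V / Z = -15.13 + j26.22 A = 30.27∠120.0° A.
Step 7 — Complex power: S = V·I* = 0.1788 - j620.5 VA.
Step 8 — Real power: P = Re(S) = 0.1788 W.
Step 9 — Reactive power: Q = Im(S) = -620.5 VAR.
Step 10 — Apparent power: |S| = 620.5 VA.
Step 11 — Power factor: PF = P/|S| = 0.0002882 (leading).

(a) P = 0.1788 W  (b) Q = -620.5 VAR  (c) S = 620.5 VA  (d) PF = 0.0002882 (leading)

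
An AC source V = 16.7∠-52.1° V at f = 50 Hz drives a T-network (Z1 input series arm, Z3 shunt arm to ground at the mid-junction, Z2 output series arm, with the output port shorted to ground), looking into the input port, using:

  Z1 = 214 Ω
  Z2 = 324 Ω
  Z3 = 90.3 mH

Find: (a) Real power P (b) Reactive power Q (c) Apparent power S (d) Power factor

Step 1 — Angular frequency: ω = 2π·f = 2π·50 = 314.2 rad/s.
Step 2 — Component impedances:
  Z1: Z = R = 214 Ω
  Z2: Z = R = 324 Ω
  Z3: Z = jωL = j·314.2·0.0903 = 0 + j28.37 Ω
Step 3 — With the output port shorted to ground, the output series arm Z2 runs from the junction to ground; the shunt arm Z3 also runs from the junction to ground. They appear in parallel: Z3 || Z2 = 2.465 + j28.15 Ω.
Step 4 — Series with input arm Z1: Z_in = Z1 + (Z3 || Z2) = 216.5 + j28.15 Ω = 218.3∠7.4° Ω.
Step 5 — Source phasor: V = 16.7∠-52.1° V = 10.26 - j13.18 V.
Step 6 — Current: I = V / Z = 0.03882 - j0.06593 A = 0.0765∠-59.5° A.
Step 7 — Complex power: S = V·I* = 1.267 + j0.1648 VA.
Step 8 — Real power: P = Re(S) = 1.267 W.
Step 9 — Reactive power: Q = Im(S) = 0.1648 VAR.
Step 10 — Apparent power: |S| = 1.278 VA.
Step 11 — Power factor: PF = P/|S| = 0.9916 (lagging).

(a) P = 1.267 W  (b) Q = 0.1648 VAR  (c) S = 1.278 VA  (d) PF = 0.9916 (lagging)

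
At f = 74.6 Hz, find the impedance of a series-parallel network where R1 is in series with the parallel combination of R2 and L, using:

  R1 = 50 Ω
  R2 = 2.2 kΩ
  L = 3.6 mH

Step 1 — Angular frequency: ω = 2π·f = 2π·74.6 = 468.7 rad/s.
Step 2 — Component impedances:
  R1: Z = R = 50 Ω
  R2: Z = R = 2200 Ω
  L: Z = jωL = j·468.7·0.0036 = 0 + j1.687 Ω
Step 3 — Parallel branch: R2 || L = 1/(1/R2 + 1/L) = 0.001294 + j1.687 Ω.
Step 4 — Series with R1: Z_total = R1 + (R2 || L) = 50 + j1.687 Ω = 50.03∠1.9° Ω.

Z = 50 + j1.687 Ω = 50.03∠1.9° Ω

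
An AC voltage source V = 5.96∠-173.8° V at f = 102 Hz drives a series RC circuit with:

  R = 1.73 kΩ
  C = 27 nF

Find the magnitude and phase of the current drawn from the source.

Step 1 — Angular frequency: ω = 2π·f = 2π·102 = 640.9 rad/s.
Step 2 — Component impedances:
  R: Z = R = 1730 Ω
  C: Z = 1/(jωC) = -j/(ω·C) = 0 - j5.779e+04 Ω
Step 3 — Series combination: Z_total = R + C = 1730 - j5.779e+04 Ω = 5.782e+04∠-88.3° Ω.
Step 4 — Source phasor: V = 5.96∠-173.8° V = -5.925 - j0.6437 V.
Step 5 — Ohm's law: I = V / Z_total = (-5.925 - j0.6437) / (1730 - j5.779e+04) = 8.062e-06 - j0.0001028 A.
Step 6 — Convert to polar: |I| = 0.0001031 A, ∠I = -85.5°.

I = 0.0001031∠-85.5° A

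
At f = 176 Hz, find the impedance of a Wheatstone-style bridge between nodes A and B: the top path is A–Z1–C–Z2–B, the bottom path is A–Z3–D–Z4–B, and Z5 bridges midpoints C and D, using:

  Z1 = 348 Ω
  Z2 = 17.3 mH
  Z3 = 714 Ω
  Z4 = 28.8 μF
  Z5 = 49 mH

Step 1 — Angular frequency: ω = 2π·f = 2π·176 = 1106 rad/s.
Step 2 — Component impedances:
  Z1: Z = R = 348 Ω
  Z2: Z = jωL = j·1106·0.0173 = 0 + j19.13 Ω
  Z3: Z = R = 714 Ω
  Z4: Z = 1/(jωC) = -j/(ω·C) = 0 - j31.4 Ω
  Z5: Z = jωL = j·1106·0.049 = 0 + j54.19 Ω
Step 3 — Bridge requires nodal analysis (the Z5 bridge couples midpoints C and D, so the two paths cannot be reduced to a simple series/parallel combination). Setting node B to ground and injecting 1 A at node A, the 3-node admittance system at A, C, D solves to V_A = Z_AB = 234.8 - j7.498 Ω = 234.9∠-1.8° Ω.

Z = 234.8 - j7.498 Ω = 234.9∠-1.8° Ω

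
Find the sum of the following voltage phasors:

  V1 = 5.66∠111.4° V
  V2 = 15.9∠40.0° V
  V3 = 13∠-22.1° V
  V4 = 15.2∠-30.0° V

Step 1 — Convert each phasor to rectangular form:
  V1 = 5.66·(cos(111.4°) + j·sin(111.4°)) = -2.065 + j5.27 V
  V2 = 15.9·(cos(40.0°) + j·sin(40.0°)) = 12.18 + j10.22 V
  V3 = 13·(cos(-22.1°) + j·sin(-22.1°)) = 12.04 - j4.891 V
  V4 = 15.2·(cos(-30.0°) + j·sin(-30.0°)) = 13.16 - j7.6 V
Step 2 — Sum components: V_total = 35.32 + j2.999 V.
Step 3 — Convert to polar: |V_total| = 35.45 V, ∠V_total = 4.9°.

V_total = 35.45∠4.9° V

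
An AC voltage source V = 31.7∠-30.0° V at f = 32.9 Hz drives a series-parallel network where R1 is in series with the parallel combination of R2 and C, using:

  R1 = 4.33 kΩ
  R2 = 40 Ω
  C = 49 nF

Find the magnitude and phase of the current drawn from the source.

Step 1 — Angular frequency: ω = 2π·f = 2π·32.9 = 206.7 rad/s.
Step 2 — Component impedances:
  R1: Z = R = 4330 Ω
  R2: Z = R = 40 Ω
  C: Z = 1/(jωC) = -j/(ω·C) = 0 - j9.873e+04 Ω
Step 3 — Parallel branch: R2 || C = 1/(1/R2 + 1/C) = 40 - j0.01621 Ω.
Step 4 — Series with R1: Z_total = R1 + (R2 || C) = 4370 - j0.01621 Ω = 4370∠-0.0° Ω.
Step 5 — Source phasor: V = 31.7∠-30.0° V = 27.45 - j15.85 V.
Step 6 — Ohm's law: I = V / Z_total = (27.45 - j15.85) / (4370 - j0.01621) = 0.006282 - j0.003627 A.
Step 7 — Convert to polar: |I| = 0.007254 A, ∠I = -30.0°.

I = 0.007254∠-30.0° A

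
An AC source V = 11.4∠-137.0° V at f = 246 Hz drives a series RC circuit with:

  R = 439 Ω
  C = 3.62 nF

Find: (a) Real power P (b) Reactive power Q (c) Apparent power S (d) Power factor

Step 1 — Angular frequency: ω = 2π·f = 2π·246 = 1546 rad/s.
Step 2 — Component impedances:
  R: Z = R = 439 Ω
  C: Z = 1/(jωC) = -j/(ω·C) = 0 - j1.787e+05 Ω
Step 3 — Series combination: Z_total = R + C = 439 - j1.787e+05 Ω = 1.787e+05∠-89.9° Ω.
Step 4 — Source phasor: V = 11.4∠-137.0° V = -8.337 - j7.775 V.
Step 5 — Current: I = V / Z = 4.339e-05 - j4.676e-05 A = 6.379e-05∠-47.1° A.
Step 6 — Complex power: S = V·I* = 1.786e-06 - j0.0007272 VA.
Step 7 — Real power: P = Re(S) = 1.786e-06 W.
Step 8 — Reactive power: Q = Im(S) = -0.0007272 VAR.
Step 9 — Apparent power: |S| = 0.0007272 VA.
Step 10 — Power factor: PF = P/|S| = 0.002456 (leading).

(a) P = 1.786e-06 W  (b) Q = -0.0007272 VAR  (c) S = 0.0007272 VA  (d) PF = 0.002456 (leading)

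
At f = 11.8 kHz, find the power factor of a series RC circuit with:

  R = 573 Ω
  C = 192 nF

Step 1 — Angular frequency: ω = 2π·f = 2π·1.18e+04 = 7.414e+04 rad/s.
Step 2 — Component impedances:
  R: Z = R = 573 Ω
  C: Z = 1/(jωC) = -j/(ω·C) = 0 - j70.25 Ω
Step 3 — Series combination: Z_total = R + C = 573 - j70.25 Ω = 577.3∠-7.0° Ω.
Step 4 — Power factor: PF = cos(φ) = Re(Z)/|Z| = 573/577.3 = 0.9926.
Step 5 — Type: Im(Z) = -70.25 ⇒ leading (phase φ = -7.0°).

PF = 0.9926 (leading, φ = -7.0°)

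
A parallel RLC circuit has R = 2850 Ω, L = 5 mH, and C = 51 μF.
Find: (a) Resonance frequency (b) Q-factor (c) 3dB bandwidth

Step 1 — Resonance: ω₀ = 1/√(LC) = 1/√(0.005·5.1e-05) = 1980 rad/s.
Step 2 — f₀ = ω₀/(2π) = 315.2 Hz.
Step 3 — Parallel Q: Q = R/(ω₀L) = 2850/(1980·0.005) = 287.8.
Step 4 — Bandwidth: Δω = ω₀/Q = 6.88 rad/s; BW = Δω/(2π) = 1.095 Hz.

(a) f₀ = 315.2 Hz  (b) Q = 287.8  (c) BW = 1.095 Hz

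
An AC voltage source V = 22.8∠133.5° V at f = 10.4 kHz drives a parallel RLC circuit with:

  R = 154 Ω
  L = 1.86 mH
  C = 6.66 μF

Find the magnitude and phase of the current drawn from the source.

Step 1 — Angular frequency: ω = 2π·f = 2π·1.04e+04 = 6.535e+04 rad/s.
Step 2 — Component impedances:
  R: Z = R = 154 Ω
  L: Z = jωL = j·6.535e+04·0.00186 = 0 + j121.5 Ω
  C: Z = 1/(jωC) = -j/(ω·C) = 0 - j2.298 Ω
Step 3 — Parallel combination: 1/Z_total = 1/R + 1/L + 1/C; Z_total = 0.03561 - j2.342 Ω = 2.342∠-89.1° Ω.
Step 4 — Source phasor: V = 22.8∠133.5° V = -15.69 + j16.54 V.
Step 5 — Ohm's law: I = V / Z_total = (-15.69 + j16.54) / (0.03561 - j2.342) = -7.163 - j6.594 A.
Step 6 — Convert to polar: |I| = 9.736 A, ∠I = -137.4°.

I = 9.736∠-137.4° A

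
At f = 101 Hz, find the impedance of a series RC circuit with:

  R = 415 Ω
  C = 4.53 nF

Step 1 — Angular frequency: ω = 2π·f = 2π·101 = 634.6 rad/s.
Step 2 — Component impedances:
  R: Z = R = 415 Ω
  C: Z = 1/(jωC) = -j/(ω·C) = 0 - j3.479e+05 Ω
Step 3 — Series combination: Z_total = R + C = 415 - j3.479e+05 Ω = 3.479e+05∠-89.9° Ω.

Z = 415 - j3.479e+05 Ω = 3.479e+05∠-89.9° Ω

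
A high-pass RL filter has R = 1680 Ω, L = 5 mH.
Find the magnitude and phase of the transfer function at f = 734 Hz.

Step 1 — Angular frequency: ω = 2π·734 = 4612 rad/s.
Step 2 — Transfer function: H(jω) = jωL/(R + jωL).
Step 3 — Numerator jωL = j·23.06; denominator R + jωL = 1680 + j23.06.
Step 4 — H = 0.0001884 + j0.01372.
Step 5 — Magnitude: |H| = 0.01372 (-37.3 dB); phase: φ = 89.2°.

|H| = 0.01372 (-37.3 dB), φ = 89.2°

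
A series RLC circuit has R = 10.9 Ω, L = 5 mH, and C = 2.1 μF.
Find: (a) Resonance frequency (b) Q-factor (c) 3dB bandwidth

Step 1 — Resonance condition Im(Z)=0 gives ω₀ = 1/√(LC).
Step 2 — ω₀ = 1/√(0.005·2.1e-06) = 9759 rad/s.
Step 3 — f₀ = ω₀/(2π) = 1553 Hz.
Step 4 — Series Q: Q = ω₀L/R = 9759·0.005/10.9 = 4.477.
Step 5 — 3dB bandwidth: Δω = ω₀/Q = 2180 rad/s; BW = Δω/(2π) = 347 Hz.

(a) f₀ = 1553 Hz  (b) Q = 4.477  (c) BW = 347 Hz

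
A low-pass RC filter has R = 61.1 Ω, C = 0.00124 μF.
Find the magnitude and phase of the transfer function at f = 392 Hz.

Step 1 — Angular frequency: ω = 2π·392 = 2463 rad/s.
Step 2 — Transfer function: H(jω) = 1/(1 + jωRC).
Step 3 — Denominator: 1 + jωRC = 1 + j·2463·61.1·1.24e-09 = 1 + j0.0001866.
Step 4 — H = 1 - j0.0001866.
Step 5 — Magnitude: |H| = 1 (-0.0 dB); phase: φ = -0.0°.

|H| = 1 (-0.0 dB), φ = -0.0°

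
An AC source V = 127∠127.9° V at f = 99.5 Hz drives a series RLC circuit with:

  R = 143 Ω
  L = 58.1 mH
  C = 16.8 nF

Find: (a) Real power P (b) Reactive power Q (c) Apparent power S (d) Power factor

Step 1 — Angular frequency: ω = 2π·f = 2π·99.5 = 625.2 rad/s.
Step 2 — Component impedances:
  R: Z = R = 143 Ω
  L: Z = jωL = j·625.2·0.0581 = 0 + j36.32 Ω
  C: Z = 1/(jωC) = -j/(ω·C) = 0 - j9.521e+04 Ω
Step 3 — Series combination: Z_total = R + L + C = 143 - j9.517e+04 Ω = 9.517e+04∠-89.9° Ω.
Step 4 — Source phasor: V = 127∠127.9° V = -78.01 + j100.2 V.
Step 5 — Current: I = V / Z = -0.001054 - j0.0008181 A = 0.001334∠-142.2° A.
Step 6 — Complex power: S = V·I* = 0.0002546 - j0.1695 VA.
Step 7 — Real power: P = Re(S) = 0.0002546 W.
Step 8 — Reactive power: Q = Im(S) = -0.1695 VAR.
Step 9 — Apparent power: |S| = 0.1695 VA.
Step 10 — Power factor: PF = P/|S| = 0.001502 (leading).

(a) P = 0.0002546 W  (b) Q = -0.1695 VAR  (c) S = 0.1695 VA  (d) PF = 0.001502 (leading)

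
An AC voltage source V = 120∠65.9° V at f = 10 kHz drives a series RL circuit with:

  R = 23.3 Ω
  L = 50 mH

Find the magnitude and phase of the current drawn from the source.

Step 1 — Angular frequency: ω = 2π·f = 2π·1e+04 = 6.283e+04 rad/s.
Step 2 — Component impedances:
  R: Z = R = 23.3 Ω
  L: Z = jωL = j·6.283e+04·0.05 = 0 + j3142 Ω
Step 3 — Series combination: Z_total = R + L = 23.3 + j3142 Ω = 3142∠89.6° Ω.
Step 4 — Source phasor: V = 120∠65.9° V = 49 + j109.5 V.
Step 5 — Ohm's law: I = V / Z_total = (49 + j109.5) / (23.3 + j3142) = 0.03498 - j0.01534 A.
Step 6 — Convert to polar: |I| = 0.0382 A, ∠I = -23.7°.

I = 0.0382∠-23.7° A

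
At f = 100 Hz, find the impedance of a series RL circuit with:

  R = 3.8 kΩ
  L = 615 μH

Step 1 — Angular frequency: ω = 2π·f = 2π·100 = 628.3 rad/s.
Step 2 — Component impedances:
  R: Z = R = 3800 Ω
  L: Z = jωL = j·628.3·0.000615 = 0 + j0.3864 Ω
Step 3 — Series combination: Z_total = R + L = 3800 + j0.3864 Ω = 3800∠0.0° Ω.

Z = 3800 + j0.3864 Ω = 3800∠0.0° Ω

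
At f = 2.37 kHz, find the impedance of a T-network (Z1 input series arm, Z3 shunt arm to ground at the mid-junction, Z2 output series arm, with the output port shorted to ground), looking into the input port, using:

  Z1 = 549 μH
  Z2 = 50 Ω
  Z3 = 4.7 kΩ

Step 1 — Angular frequency: ω = 2π·f = 2π·2370 = 1.489e+04 rad/s.
Step 2 — Component impedances:
  Z1: Z = jωL = j·1.489e+04·0.000549 = 0 + j8.175 Ω
  Z2: Z = R = 50 Ω
  Z3: Z = R = 4700 Ω
Step 3 — With the output port shorted to ground, the output series arm Z2 runs from the junction to ground; the shunt arm Z3 also runs from the junction to ground. They appear in parallel: Z3 || Z2 = 49.47 Ω.
Step 4 — Series with input arm Z1: Z_in = Z1 + (Z3 || Z2) = 49.47 + j8.175 Ω = 50.14∠9.4° Ω.

Z = 49.47 + j8.175 Ω = 50.14∠9.4° Ω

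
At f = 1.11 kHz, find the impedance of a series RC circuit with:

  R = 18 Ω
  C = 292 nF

Step 1 — Angular frequency: ω = 2π·f = 2π·1110 = 6974 rad/s.
Step 2 — Component impedances:
  R: Z = R = 18 Ω
  C: Z = 1/(jωC) = -j/(ω·C) = 0 - j491 Ω
Step 3 — Series combination: Z_total = R + C = 18 - j491 Ω = 491.4∠-87.9° Ω.

Z = 18 - j491 Ω = 491.4∠-87.9° Ω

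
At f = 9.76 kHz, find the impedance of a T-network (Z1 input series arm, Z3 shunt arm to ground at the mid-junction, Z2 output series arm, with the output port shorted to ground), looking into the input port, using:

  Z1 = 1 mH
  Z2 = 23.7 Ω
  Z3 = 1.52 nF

Step 1 — Angular frequency: ω = 2π·f = 2π·9760 = 6.132e+04 rad/s.
Step 2 — Component impedances:
  Z1: Z = jωL = j·6.132e+04·0.001 = 0 + j61.32 Ω
  Z2: Z = R = 23.7 Ω
  Z3: Z = 1/(jωC) = -j/(ω·C) = 0 - j1.073e+04 Ω
Step 3 — With the output port shorted to ground, the output series arm Z2 runs from the junction to ground; the shunt arm Z3 also runs from the junction to ground. They appear in parallel: Z3 || Z2 = 23.7 - j0.05236 Ω.
Step 4 — Series with input arm Z1: Z_in = Z1 + (Z3 || Z2) = 23.7 + j61.27 Ω = 65.7∠68.9° Ω.

Z = 23.7 + j61.27 Ω = 65.7∠68.9° Ω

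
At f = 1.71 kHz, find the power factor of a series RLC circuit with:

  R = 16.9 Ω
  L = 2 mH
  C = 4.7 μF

Step 1 — Angular frequency: ω = 2π·f = 2π·1710 = 1.074e+04 rad/s.
Step 2 — Component impedances:
  R: Z = R = 16.9 Ω
  L: Z = jωL = j·1.074e+04·0.002 = 0 + j21.49 Ω
  C: Z = 1/(jωC) = -j/(ω·C) = 0 - j19.8 Ω
Step 3 — Series combination: Z_total = R + L + C = 16.9 + j1.686 Ω = 16.98∠5.7° Ω.
Step 4 — Power factor: PF = cos(φ) = Re(Z)/|Z| = 16.9/16.984 = 0.9951.
Step 5 — Type: Im(Z) = 1.686 ⇒ lagging (phase φ = 5.7°).

PF = 0.9951 (lagging, φ = 5.7°)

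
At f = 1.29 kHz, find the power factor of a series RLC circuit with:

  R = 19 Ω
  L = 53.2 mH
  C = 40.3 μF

Step 1 — Angular frequency: ω = 2π·f = 2π·1290 = 8105 rad/s.
Step 2 — Component impedances:
  R: Z = R = 19 Ω
  L: Z = jωL = j·8105·0.0532 = 0 + j431.2 Ω
  C: Z = 1/(jωC) = -j/(ω·C) = 0 - j3.061 Ω
Step 3 — Series combination: Z_total = R + L + C = 19 + j428.1 Ω = 428.6∠87.5° Ω.
Step 4 — Power factor: PF = cos(φ) = Re(Z)/|Z| = 19/428.6 = 0.04433.
Step 5 — Type: Im(Z) = 428.1 ⇒ lagging (phase φ = 87.5°).

PF = 0.04433 (lagging, φ = 87.5°)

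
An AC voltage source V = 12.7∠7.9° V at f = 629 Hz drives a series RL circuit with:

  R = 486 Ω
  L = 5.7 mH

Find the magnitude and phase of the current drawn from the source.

Step 1 — Angular frequency: ω = 2π·f = 2π·629 = 3952 rad/s.
Step 2 — Component impedances:
  R: Z = R = 486 Ω
  L: Z = jωL = j·3952·0.0057 = 0 + j22.53 Ω
Step 3 — Series combination: Z_total = R + L = 486 + j22.53 Ω = 486.5∠2.7° Ω.
Step 4 — Source phasor: V = 12.7∠7.9° V = 12.58 + j1.746 V.
Step 5 — Ohm's law: I = V / Z_total = (12.58 + j1.746) / (486 + j22.53) = 0.02599 + j0.002387 A.
Step 6 — Convert to polar: |I| = 0.0261 A, ∠I = 5.2°.

I = 0.0261∠5.2° A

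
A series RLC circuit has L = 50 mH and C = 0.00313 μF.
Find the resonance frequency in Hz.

Step 1 — Resonance condition Im(Z)=0 gives ω₀ = 1/√(LC).
Step 2 — ω₀ = 1/√(0.05·3.13e-09) = 7.994e+04 rad/s.
Step 3 — f₀ = ω₀/(2π) = 1.272e+04 Hz.

f₀ = 1.272e+04 Hz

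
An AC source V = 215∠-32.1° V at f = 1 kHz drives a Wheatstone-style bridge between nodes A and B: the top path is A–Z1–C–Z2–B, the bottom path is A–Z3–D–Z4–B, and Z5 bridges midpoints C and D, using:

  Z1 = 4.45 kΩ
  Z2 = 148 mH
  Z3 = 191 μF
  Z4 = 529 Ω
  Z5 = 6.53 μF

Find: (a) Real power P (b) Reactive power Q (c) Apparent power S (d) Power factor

Step 1 — Angular frequency: ω = 2π·f = 2π·1000 = 6283 rad/s.
Step 2 — Component impedances:
  Z1: Z = R = 4450 Ω
  Z2: Z = jωL = j·6283·0.148 = 0 + j929.9 Ω
  Z3: Z = 1/(jωC) = -j/(ω·C) = 0 - j0.8333 Ω
  Z4: Z = R = 529 Ω
  Z5: Z = 1/(jωC) = -j/(ω·C) = 0 - j24.37 Ω
Step 3 — Bridge requires nodal analysis (the Z5 bridge couples midpoints C and D, so the two paths cannot be reduced to a simple series/parallel combination). Setting node B to ground and injecting 1 A at node A, the 3-node admittance system at A, C, D solves to V_A = Z_AB = 394.4 + j229.5 Ω = 456.3∠30.2° Ω.
Step 4 — Source phasor: V = 215∠-32.1° V = 182.1 - j114.3 V.
Step 5 — Current: I = V / Z = 0.219 - j0.4172 A = 0.4712∠-62.3° A.
Step 6 — Complex power: S = V·I* = 87.55 + j50.95 VA.
Step 7 — Real power: P = Re(S) = 87.55 W.
Step 8 — Reactive power: Q = Im(S) = 50.95 VAR.
Step 9 — Apparent power: |S| = 101.3 VA.
Step 10 — Power factor: PF = P/|S| = 0.8643 (lagging).

(a) P = 87.55 W  (b) Q = 50.95 VAR  (c) S = 101.3 VA  (d) PF = 0.8643 (lagging)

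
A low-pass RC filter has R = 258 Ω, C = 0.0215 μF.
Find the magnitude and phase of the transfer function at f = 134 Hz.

Step 1 — Angular frequency: ω = 2π·134 = 841.9 rad/s.
Step 2 — Transfer function: H(jω) = 1/(1 + jωRC).
Step 3 — Denominator: 1 + jωRC = 1 + j·841.9·258·2.15e-08 = 1 + j0.00467.
Step 4 — H = 1 - j0.00467.
Step 5 — Magnitude: |H| = 1 (-0.0 dB); phase: φ = -0.3°.

|H| = 1 (-0.0 dB), φ = -0.3°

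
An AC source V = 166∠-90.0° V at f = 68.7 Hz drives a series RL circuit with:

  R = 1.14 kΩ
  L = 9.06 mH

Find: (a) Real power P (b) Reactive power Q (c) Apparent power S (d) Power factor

Step 1 — Angular frequency: ω = 2π·f = 2π·68.7 = 431.7 rad/s.
Step 2 — Component impedances:
  R: Z = R = 1140 Ω
  L: Z = jωL = j·431.7·0.00906 = 0 + j3.911 Ω
Step 3 — Series combination: Z_total = R + L = 1140 + j3.911 Ω = 1140∠0.2° Ω.
Step 4 — Source phasor: V = 166∠-90.0° V = 0 - j166 V.
Step 5 — Current: I = V / Z = -0.0004995 - j0.1456 A = 0.1456∠-90.2° A.
Step 6 — Complex power: S = V·I* = 24.17 + j0.08292 VA.
Step 7 — Real power: P = Re(S) = 24.17 W.
Step 8 — Reactive power: Q = Im(S) = 0.08292 VAR.
Step 9 — Apparent power: |S| = 24.17 VA.
Step 10 — Power factor: PF = P/|S| = 1 (lagging).

(a) P = 24.17 W  (b) Q = 0.08292 VAR  (c) S = 24.17 VA  (d) PF = 1 (lagging)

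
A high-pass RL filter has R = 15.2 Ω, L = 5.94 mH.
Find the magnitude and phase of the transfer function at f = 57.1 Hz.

Step 1 — Angular frequency: ω = 2π·57.1 = 358.8 rad/s.
Step 2 — Transfer function: H(jω) = jωL/(R + jωL).
Step 3 — Numerator jωL = j·2.131; denominator R + jωL = 15.2 + j2.131.
Step 4 — H = 0.01928 + j0.1375.
Step 5 — Magnitude: |H| = 0.1388 (-17.1 dB); phase: φ = 82.0°.

|H| = 0.1388 (-17.1 dB), φ = 82.0°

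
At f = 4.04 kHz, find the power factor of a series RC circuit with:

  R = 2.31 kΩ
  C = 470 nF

Step 1 — Angular frequency: ω = 2π·f = 2π·4040 = 2.538e+04 rad/s.
Step 2 — Component impedances:
  R: Z = R = 2310 Ω
  C: Z = 1/(jωC) = -j/(ω·C) = 0 - j83.82 Ω
Step 3 — Series combination: Z_total = R + C = 2310 - j83.82 Ω = 2312∠-2.1° Ω.
Step 4 — Power factor: PF = cos(φ) = Re(Z)/|Z| = 2310/2311.52 = 0.9993.
Step 5 — Type: Im(Z) = -83.82 ⇒ leading (phase φ = -2.1°).

PF = 0.9993 (leading, φ = -2.1°)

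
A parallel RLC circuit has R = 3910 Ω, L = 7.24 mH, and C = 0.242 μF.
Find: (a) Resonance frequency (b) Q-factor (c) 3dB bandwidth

Step 1 — Resonance: ω₀ = 1/√(LC) = 1/√(0.00724·2.42e-07) = 2.389e+04 rad/s.
Step 2 — f₀ = ω₀/(2π) = 3802 Hz.
Step 3 — Parallel Q: Q = R/(ω₀L) = 3910/(2.389e+04·0.00724) = 22.61.
Step 4 — Bandwidth: Δω = ω₀/Q = 1057 rad/s; BW = Δω/(2π) = 168.2 Hz.

(a) f₀ = 3802 Hz  (b) Q = 22.61  (c) BW = 168.2 Hz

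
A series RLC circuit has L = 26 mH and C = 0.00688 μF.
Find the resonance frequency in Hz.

Step 1 — Resonance condition Im(Z)=0 gives ω₀ = 1/√(LC).
Step 2 — ω₀ = 1/√(0.026·6.88e-09) = 7.477e+04 rad/s.
Step 3 — f₀ = ω₀/(2π) = 1.19e+04 Hz.

f₀ = 1.19e+04 Hz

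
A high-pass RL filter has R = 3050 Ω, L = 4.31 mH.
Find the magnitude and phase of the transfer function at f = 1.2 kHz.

Step 1 — Angular frequency: ω = 2π·1200 = 7540 rad/s.
Step 2 — Transfer function: H(jω) = jωL/(R + jωL).
Step 3 — Numerator jωL = j·32.5; denominator R + jωL = 3050 + j32.5.
Step 4 — H = 0.0001135 + j0.01065.
Step 5 — Magnitude: |H| = 0.01065 (-39.4 dB); phase: φ = 89.4°.

|H| = 0.01065 (-39.4 dB), φ = 89.4°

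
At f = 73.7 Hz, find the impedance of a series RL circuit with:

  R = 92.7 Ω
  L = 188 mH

Step 1 — Angular frequency: ω = 2π·f = 2π·73.7 = 463.1 rad/s.
Step 2 — Component impedances:
  R: Z = R = 92.7 Ω
  L: Z = jωL = j·463.1·0.188 = 0 + j87.06 Ω
Step 3 — Series combination: Z_total = R + L = 92.7 + j87.06 Ω = 127.2∠43.2° Ω.

Z = 92.7 + j87.06 Ω = 127.2∠43.2° Ω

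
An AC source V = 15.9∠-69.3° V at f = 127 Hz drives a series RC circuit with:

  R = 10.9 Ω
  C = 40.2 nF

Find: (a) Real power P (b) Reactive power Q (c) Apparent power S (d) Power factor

Step 1 — Angular frequency: ω = 2π·f = 2π·127 = 798 rad/s.
Step 2 — Component impedances:
  R: Z = R = 10.9 Ω
  C: Z = 1/(jωC) = -j/(ω·C) = 0 - j3.117e+04 Ω
Step 3 — Series combination: Z_total = R + C = 10.9 - j3.117e+04 Ω = 3.117e+04∠-90.0° Ω.
Step 4 — Source phasor: V = 15.9∠-69.3° V = 5.62 - j14.87 V.
Step 5 — Current: I = V / Z = 0.0004772 + j0.0001801 A = 0.00051∠20.7° A.
Step 6 — Complex power: S = V·I* = 2.836e-06 - j0.00811 VA.
Step 7 — Real power: P = Re(S) = 2.836e-06 W.
Step 8 — Reactive power: Q = Im(S) = -0.00811 VAR.
Step 9 — Apparent power: |S| = 0.00811 VA.
Step 10 — Power factor: PF = P/|S| = 0.0003497 (leading).

(a) P = 2.836e-06 W  (b) Q = -0.00811 VAR  (c) S = 0.00811 VA  (d) PF = 0.0003497 (leading)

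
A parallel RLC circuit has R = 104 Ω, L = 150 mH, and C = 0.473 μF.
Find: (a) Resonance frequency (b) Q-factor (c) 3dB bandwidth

Step 1 — Resonance: ω₀ = 1/√(LC) = 1/√(0.15·4.73e-07) = 3754 rad/s.
Step 2 — f₀ = ω₀/(2π) = 597.5 Hz.
Step 3 — Parallel Q: Q = R/(ω₀L) = 104/(3754·0.15) = 0.1847.
Step 4 — Bandwidth: Δω = ω₀/Q = 2.033e+04 rad/s; BW = Δω/(2π) = 3235 Hz.

(a) f₀ = 597.5 Hz  (b) Q = 0.1847  (c) BW = 3235 Hz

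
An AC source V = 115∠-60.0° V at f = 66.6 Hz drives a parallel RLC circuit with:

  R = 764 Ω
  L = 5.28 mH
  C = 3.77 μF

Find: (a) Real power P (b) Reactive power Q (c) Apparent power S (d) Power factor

Step 1 — Angular frequency: ω = 2π·f = 2π·66.6 = 418.5 rad/s.
Step 2 — Component impedances:
  R: Z = R = 764 Ω
  L: Z = jωL = j·418.5·0.00528 = 0 + j2.209 Ω
  C: Z = 1/(jωC) = -j/(ω·C) = 0 - j633.9 Ω
Step 3 — Parallel combination: 1/Z_total = 1/R + 1/L + 1/C; Z_total = 0.006434 + j2.217 Ω = 2.217∠89.8° Ω.
Step 4 — Source phasor: V = 115∠-60.0° V = 57.5 - j99.59 V.
Step 5 — Current: I = V / Z = -44.84 - j26.06 A = 51.87∠-149.8° A.
Step 6 — Complex power: S = V·I* = 17.31 + j5965 VA.
Step 7 — Real power: P = Re(S) = 17.31 W.
Step 8 — Reactive power: Q = Im(S) = 5965 VAR.
Step 9 — Apparent power: |S| = 5965 VA.
Step 10 — Power factor: PF = P/|S| = 0.002902 (lagging).

(a) P = 17.31 W  (b) Q = 5965 VAR  (c) S = 5965 VA  (d) PF = 0.002902 (lagging)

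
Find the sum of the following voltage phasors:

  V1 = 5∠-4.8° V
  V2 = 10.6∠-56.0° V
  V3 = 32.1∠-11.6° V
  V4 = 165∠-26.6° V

Step 1 — Convert each phasor to rectangular form:
  V1 = 5·(cos(-4.8°) + j·sin(-4.8°)) = 4.982 - j0.4184 V
  V2 = 10.6·(cos(-56.0°) + j·sin(-56.0°)) = 5.927 - j8.788 V
  V3 = 32.1·(cos(-11.6°) + j·sin(-11.6°)) = 31.44 - j6.455 V
  V4 = 165·(cos(-26.6°) + j·sin(-26.6°)) = 147.5 - j73.88 V
Step 2 — Sum components: V_total = 189.9 - j89.54 V.
Step 3 — Convert to polar: |V_total| = 209.9 V, ∠V_total = -25.2°.

V_total = 209.9∠-25.2° V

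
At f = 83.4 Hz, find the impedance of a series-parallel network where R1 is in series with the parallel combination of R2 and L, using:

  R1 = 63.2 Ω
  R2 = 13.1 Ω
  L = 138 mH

Step 1 — Angular frequency: ω = 2π·f = 2π·83.4 = 524 rad/s.
Step 2 — Component impedances:
  R1: Z = R = 63.2 Ω
  R2: Z = R = 13.1 Ω
  L: Z = jωL = j·524·0.138 = 0 + j72.31 Ω
Step 3 — Parallel branch: R2 || L = 1/(1/R2 + 1/L) = 12.68 + j2.298 Ω.
Step 4 — Series with R1: Z_total = R1 + (R2 || L) = 75.88 + j2.298 Ω = 75.92∠1.7° Ω.

Z = 75.88 + j2.298 Ω = 75.92∠1.7° Ω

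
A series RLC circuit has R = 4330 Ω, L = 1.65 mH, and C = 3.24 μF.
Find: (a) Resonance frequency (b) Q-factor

Step 1 — Resonance condition Im(Z)=0 gives ω₀ = 1/√(LC).
Step 2 — ω₀ = 1/√(0.00165·3.24e-06) = 1.368e+04 rad/s.
Step 3 — f₀ = ω₀/(2π) = 2177 Hz.
Step 4 — Series Q: Q = ω₀L/R = 1.368e+04·0.00165/4330 = 0.005212.

(a) f₀ = 2177 Hz  (b) Q = 0.005212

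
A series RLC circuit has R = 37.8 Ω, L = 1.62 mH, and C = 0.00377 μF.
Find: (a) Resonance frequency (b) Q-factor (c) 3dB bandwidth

Step 1 — Resonance: ω₀ = 1/√(LC) = 1/√(0.00162·3.77e-09) = 4.046e+05 rad/s.
Step 2 — f₀ = ω₀/(2π) = 6.44e+04 Hz.
Step 3 — Series Q: Q = ω₀L/R = 4.046e+05·0.00162/37.8 = 17.34.
Step 4 — Bandwidth: Δω = ω₀/Q = 2.333e+04 rad/s; BW = Δω/(2π) = 3714 Hz.

(a) f₀ = 6.44e+04 Hz  (b) Q = 17.34  (c) BW = 3714 Hz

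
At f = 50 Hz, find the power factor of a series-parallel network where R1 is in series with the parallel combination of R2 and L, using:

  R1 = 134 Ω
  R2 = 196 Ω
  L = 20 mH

Step 1 — Angular frequency: ω = 2π·f = 2π·50 = 314.2 rad/s.
Step 2 — Component impedances:
  R1: Z = R = 134 Ω
  R2: Z = R = 196 Ω
  L: Z = jωL = j·314.2·0.02 = 0 + j6.283 Ω
Step 3 — Parallel branch: R2 || L = 1/(1/R2 + 1/L) = 0.2012 + j6.277 Ω.
Step 4 — Series with R1: Z_total = R1 + (R2 || L) = 134.2 + j6.277 Ω = 134.3∠2.7° Ω.
Step 5 — Power factor: PF = cos(φ) = Re(Z)/|Z| = 134.2/134.35 = 0.9989.
Step 6 — Type: Im(Z) = 6.277 ⇒ lagging (phase φ = 2.7°).

PF = 0.9989 (lagging, φ = 2.7°)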